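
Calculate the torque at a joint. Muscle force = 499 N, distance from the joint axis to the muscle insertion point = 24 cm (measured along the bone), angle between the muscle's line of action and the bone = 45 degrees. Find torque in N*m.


Torque = F * d * sin(theta)   (moment arm = d*sin(theta))
d = 24 cm = 0.24 m
Torque = 499 * 0.24 * sin(45)
Torque = 84.68 N*m


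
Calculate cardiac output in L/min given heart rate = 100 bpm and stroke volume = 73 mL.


CO = HR * SV
CO = 100 * 73 / 1000
CO = 7.3 L/min


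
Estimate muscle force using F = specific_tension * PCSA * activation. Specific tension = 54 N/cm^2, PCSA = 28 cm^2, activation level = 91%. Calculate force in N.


F = sigma * PCSA * activation
F = 54 * 28 * 0.91
F = 1376 N


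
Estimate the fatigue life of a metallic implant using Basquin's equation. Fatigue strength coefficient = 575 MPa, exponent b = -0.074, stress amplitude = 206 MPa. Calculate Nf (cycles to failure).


sigma_a = sigma_f' * (2Nf)^b
2Nf = (sigma_a/sigma_f')^(1/b)
2Nf = (206/575)^(1/-0.074)
2Nf = 1057627.6
Nf = 5.288e+05


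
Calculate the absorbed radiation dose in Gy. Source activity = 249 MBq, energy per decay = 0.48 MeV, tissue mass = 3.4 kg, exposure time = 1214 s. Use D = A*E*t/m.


A = 249 MBq = 2.4900e+08 Bq
E = 0.48 MeV = 7.6896e-14 J
D = A*E*t/m = 2.4900e+08*7.6896e-14*1214/3.4
D = 0.006837 Gy


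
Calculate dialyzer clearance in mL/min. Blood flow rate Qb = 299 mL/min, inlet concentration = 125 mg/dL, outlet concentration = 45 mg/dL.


K = Qb * (Cb_in - Cb_out) / Cb_in
K = 299 * (125 - 45) / 125
K = 191.4 mL/min


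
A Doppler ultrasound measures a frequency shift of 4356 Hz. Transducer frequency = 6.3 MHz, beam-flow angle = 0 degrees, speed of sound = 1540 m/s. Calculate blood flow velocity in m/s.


v = fd * c / (2 * f0 * cos(theta))
v = 4356 * 1540 / (2 * 6.3000e+06 * cos(0))
v = 0.5324 m/s


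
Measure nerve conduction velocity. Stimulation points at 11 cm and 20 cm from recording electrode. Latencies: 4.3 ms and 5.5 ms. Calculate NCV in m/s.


Distance = (20 - 11) / 100 = 0.09 m
dt = (5.5 - 4.3) / 1000 = 0.0012 s
NCV = dist / dt = 75 m/s


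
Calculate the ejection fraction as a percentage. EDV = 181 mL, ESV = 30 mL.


SV = EDV - ESV = 181 - 30 = 151 mL
EF = SV/EDV * 100 = 151/181 * 100
EF = 83.43%


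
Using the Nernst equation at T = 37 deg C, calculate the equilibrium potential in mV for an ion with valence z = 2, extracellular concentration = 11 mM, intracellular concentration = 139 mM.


E = (RT/(zF)) * ln(C_out/C_in)
T = 37 + 273.15 = 310.15 K
E = (8.314 * 310.15 / (2 * 96485)) * ln(11/139)
E = -33.9 mV


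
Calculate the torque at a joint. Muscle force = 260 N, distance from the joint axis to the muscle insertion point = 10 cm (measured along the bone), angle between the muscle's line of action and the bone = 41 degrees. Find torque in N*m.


Torque = F * d * sin(theta)   (moment arm = d*sin(theta))
d = 10 cm = 0.1 m
Torque = 260 * 0.1 * sin(41)
Torque = 17.06 N*m


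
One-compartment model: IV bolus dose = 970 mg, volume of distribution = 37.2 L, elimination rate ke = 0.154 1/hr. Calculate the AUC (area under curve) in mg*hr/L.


C0 = Dose/Vd = 970/37.2 = 26.0753 mg/L
AUC = C0/ke = 26.0753/0.154
AUC = 169.3 mg*hr/L


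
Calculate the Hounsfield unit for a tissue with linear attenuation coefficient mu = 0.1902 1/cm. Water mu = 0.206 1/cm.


HU = ((mu_tissue - mu_water) / mu_water) * 1000
HU = ((0.1902 - 0.206) / 0.206) * 1000
HU = -76.7


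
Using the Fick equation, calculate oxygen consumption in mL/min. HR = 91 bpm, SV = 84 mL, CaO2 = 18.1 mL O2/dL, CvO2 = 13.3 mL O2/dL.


CO = HR*SV = 91*84/1000 = 7.644 L/min
a-v O2 diff = 18.1 - 13.3 = 4.8 mL/dL
VO2 = CO * (CaO2-CvO2) * 10 dL/L
VO2 = 7.644 * 4.8 * 10
VO2 = 366.9 mL/min


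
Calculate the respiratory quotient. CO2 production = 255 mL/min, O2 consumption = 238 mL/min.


RQ = VCO2 / VO2
RQ = 255 / 238
RQ = 1.071


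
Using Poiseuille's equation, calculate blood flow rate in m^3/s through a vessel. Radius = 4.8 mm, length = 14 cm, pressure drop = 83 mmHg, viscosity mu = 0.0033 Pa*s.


Q = pi*r^4*dP / (8*mu*L)
r = 0.0048 m, L = 0.14 m
dP = 83 mmHg = 11065.726 Pa
Q = 0.004993 m^3/s


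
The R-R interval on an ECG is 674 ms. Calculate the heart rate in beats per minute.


HR = 60 / RR_interval(s)
RR = 674 ms = 0.674 s
HR = 60 / 0.674 = 89.02 bpm


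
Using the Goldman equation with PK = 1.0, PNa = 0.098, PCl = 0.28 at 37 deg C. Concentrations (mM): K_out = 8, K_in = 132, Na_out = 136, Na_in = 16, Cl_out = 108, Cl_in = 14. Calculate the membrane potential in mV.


Vm = (RT/F)*ln((PK*Ko + PNa*Nao + PCl*Cli)/(PK*Ki + PNa*Nai + PCl*Clo))
Numer = 25.248, Denom = 163.808
Vm = -49.97 mV


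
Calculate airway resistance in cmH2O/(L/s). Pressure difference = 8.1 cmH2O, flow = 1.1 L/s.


R = dP / flow
R = 8.1 / 1.1
R = 7.364 cmH2O/(L/s)


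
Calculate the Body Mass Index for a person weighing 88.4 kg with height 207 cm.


BMI = weight / height^2
height = 207 cm = 2.07 m
BMI = 88.4 / 2.07^2
BMI = 20.63 kg/m^2


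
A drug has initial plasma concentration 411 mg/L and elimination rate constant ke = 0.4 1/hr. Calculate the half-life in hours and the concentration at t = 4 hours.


t_half = ln(2) / ke = 0.693147 / 0.4 = 1.733 hr
C(t) = C0 * exp(-ke*t) = 411 * exp(-0.4*4)
C(4) = 82.98 mg/L


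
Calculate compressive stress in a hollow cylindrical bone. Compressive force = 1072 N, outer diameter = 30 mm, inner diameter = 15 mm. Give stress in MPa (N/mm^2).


A = pi*(r_o^2 - r_i^2)
r_o = 15 mm, r_i = 7.5 mm
A = 530.144 mm^2
sigma = F/A = 1072 / 530.144
sigma = 2.022 MPa


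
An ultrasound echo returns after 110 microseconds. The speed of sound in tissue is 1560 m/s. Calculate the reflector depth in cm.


depth = c * t / 2
t = 110 us = 1.1000e-04 s
depth = 1560 * 1.1000e-04 / 2
depth = 0.0858 m = 8.58 cm


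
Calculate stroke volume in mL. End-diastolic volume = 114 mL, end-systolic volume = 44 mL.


SV = EDV - ESV
SV = 114 - 44
SV = 70 mL


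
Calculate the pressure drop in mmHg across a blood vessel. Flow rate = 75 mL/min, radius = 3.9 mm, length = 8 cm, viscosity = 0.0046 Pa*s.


dP = 8*mu*L*Q / (pi*r^4)
Q = 75 mL/min = 1.25e-06 m^3/s
dP = 5.06337 Pa = 5.06337 / 133.322 mmHg = 0.03798 mmHg


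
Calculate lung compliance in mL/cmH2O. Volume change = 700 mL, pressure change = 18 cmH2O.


C = dV / dP
C = 700 / 18
C = 38.89 mL/cmH2O


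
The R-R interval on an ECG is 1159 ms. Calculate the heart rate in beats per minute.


HR = 60 / RR_interval(s)
RR = 1159 ms = 1.159 s
HR = 60 / 1.159 = 51.77 bpm


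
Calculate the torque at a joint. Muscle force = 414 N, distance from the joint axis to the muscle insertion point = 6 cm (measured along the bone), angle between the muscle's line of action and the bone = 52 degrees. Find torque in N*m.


Torque = F * d * sin(theta)   (moment arm = d*sin(theta))
d = 6 cm = 0.06 m
Torque = 414 * 0.06 * sin(52)
Torque = 19.57 N*m


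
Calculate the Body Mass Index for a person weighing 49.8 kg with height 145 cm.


BMI = weight / height^2
height = 145 cm = 1.45 m
BMI = 49.8 / 1.45^2
BMI = 23.69 kg/m^2


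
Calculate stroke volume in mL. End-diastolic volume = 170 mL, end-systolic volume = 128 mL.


SV = EDV - ESV
SV = 170 - 128
SV = 42 mL


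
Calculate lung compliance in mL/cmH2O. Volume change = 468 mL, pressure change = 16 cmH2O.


C = dV / dP
C = 468 / 16
C = 29.25 mL/cmH2O


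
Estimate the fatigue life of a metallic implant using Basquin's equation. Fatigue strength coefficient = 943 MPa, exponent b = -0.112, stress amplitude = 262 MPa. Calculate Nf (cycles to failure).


sigma_a = sigma_f' * (2Nf)^b
2Nf = (sigma_a/sigma_f')^(1/b)
2Nf = (262/943)^(1/-0.112)
2Nf = 92504.806
Nf = 4.625e+04


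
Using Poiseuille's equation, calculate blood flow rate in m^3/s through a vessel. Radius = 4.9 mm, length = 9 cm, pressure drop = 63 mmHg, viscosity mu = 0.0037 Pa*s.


Q = pi*r^4*dP / (8*mu*L)
r = 0.0049 m, L = 0.09 m
dP = 63 mmHg = 8399.286 Pa
Q = 0.00571 m^3/s


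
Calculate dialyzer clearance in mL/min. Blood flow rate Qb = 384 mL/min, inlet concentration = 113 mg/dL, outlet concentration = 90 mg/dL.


K = Qb * (Cb_in - Cb_out) / Cb_in
K = 384 * (113 - 90) / 113
K = 78.16 mL/min


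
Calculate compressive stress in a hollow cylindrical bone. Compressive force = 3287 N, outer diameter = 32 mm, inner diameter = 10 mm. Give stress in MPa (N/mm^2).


A = pi*(r_o^2 - r_i^2)
r_o = 16 mm, r_i = 5 mm
A = 725.708 mm^2
sigma = F/A = 3287 / 725.708
sigma = 4.529 MPa


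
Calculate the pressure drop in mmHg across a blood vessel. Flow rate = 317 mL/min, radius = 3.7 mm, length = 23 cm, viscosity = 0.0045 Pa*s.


dP = 8*mu*L*Q / (pi*r^4)
Q = 317 mL/min = 5.28333e-06 m^3/s
dP = 74.2987 Pa = 74.2987 / 133.322 mmHg = 0.5573 mmHg


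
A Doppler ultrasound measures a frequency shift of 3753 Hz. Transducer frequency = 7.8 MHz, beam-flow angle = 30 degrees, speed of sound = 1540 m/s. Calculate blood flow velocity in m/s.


v = fd * c / (2 * f0 * cos(theta))
v = 3753 * 1540 / (2 * 7.8000e+06 * cos(30))
v = 0.4278 m/s


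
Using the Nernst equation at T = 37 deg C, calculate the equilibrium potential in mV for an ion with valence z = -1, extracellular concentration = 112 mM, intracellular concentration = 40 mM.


E = (RT/(zF)) * ln(C_out/C_in)
T = 37 + 273.15 = 310.15 K
E = (8.314 * 310.15 / (-1 * 96485)) * ln(112/40)
E = -27.52 mV


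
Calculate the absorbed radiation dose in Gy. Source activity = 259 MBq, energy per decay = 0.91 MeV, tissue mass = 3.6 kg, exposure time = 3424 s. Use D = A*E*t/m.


A = 259 MBq = 2.5900e+08 Bq
E = 0.91 MeV = 1.45782e-13 J
D = A*E*t/m = 2.5900e+08*1.45782e-13*3424/3.6
D = 0.03591 Gy


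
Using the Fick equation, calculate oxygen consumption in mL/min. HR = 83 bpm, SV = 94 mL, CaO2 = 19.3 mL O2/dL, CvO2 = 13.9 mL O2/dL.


CO = HR*SV = 83*94/1000 = 7.802 L/min
a-v O2 diff = 19.3 - 13.9 = 5.4 mL/dL
VO2 = CO * (CaO2-CvO2) * 10 dL/L
VO2 = 7.802 * 5.4 * 10
VO2 = 421.3 mL/min


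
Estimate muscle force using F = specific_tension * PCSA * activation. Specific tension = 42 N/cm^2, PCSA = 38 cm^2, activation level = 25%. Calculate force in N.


F = sigma * PCSA * activation
F = 42 * 38 * 0.25
F = 399 N


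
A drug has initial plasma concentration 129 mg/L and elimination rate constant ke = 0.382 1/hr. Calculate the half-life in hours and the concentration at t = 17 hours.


t_half = ln(2) / ke = 0.693147 / 0.382 = 1.815 hr
C(t) = C0 * exp(-ke*t) = 129 * exp(-0.382*17)
C(17) = 0.1951 mg/L


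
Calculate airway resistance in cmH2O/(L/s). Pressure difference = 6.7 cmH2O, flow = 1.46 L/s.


R = dP / flow
R = 6.7 / 1.46
R = 4.589 cmH2O/(L/s)


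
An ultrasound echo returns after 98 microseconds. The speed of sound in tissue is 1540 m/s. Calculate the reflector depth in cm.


depth = c * t / 2
t = 98 us = 9.8000e-05 s
depth = 1540 * 9.8000e-05 / 2
depth = 0.07546 m = 7.546 cm


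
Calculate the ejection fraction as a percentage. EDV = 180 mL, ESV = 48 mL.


SV = EDV - ESV = 180 - 48 = 132 mL
EF = SV/EDV * 100 = 132/180 * 100
EF = 73.33%


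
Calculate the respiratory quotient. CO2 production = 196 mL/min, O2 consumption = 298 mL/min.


RQ = VCO2 / VO2
RQ = 196 / 298
RQ = 0.6577


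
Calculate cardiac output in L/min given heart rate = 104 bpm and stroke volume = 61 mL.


CO = HR * SV
CO = 104 * 61 / 1000
CO = 6.344 L/min


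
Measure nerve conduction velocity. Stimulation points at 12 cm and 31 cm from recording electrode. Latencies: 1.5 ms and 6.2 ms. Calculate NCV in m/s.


Distance = (31 - 12) / 100 = 0.19 m
dt = (6.2 - 1.5) / 1000 = 0.0047 s
NCV = dist / dt = 40.43 m/s


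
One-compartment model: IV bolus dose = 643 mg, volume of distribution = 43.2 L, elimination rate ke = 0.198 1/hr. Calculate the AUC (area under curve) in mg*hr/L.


C0 = Dose/Vd = 643/43.2 = 14.8843 mg/L
AUC = C0/ke = 14.8843/0.198
AUC = 75.17 mg*hr/L


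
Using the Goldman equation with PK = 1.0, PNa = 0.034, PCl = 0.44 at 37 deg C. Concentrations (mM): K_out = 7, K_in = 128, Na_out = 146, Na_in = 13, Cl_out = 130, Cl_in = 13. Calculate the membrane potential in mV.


Vm = (RT/F)*ln((PK*Ko + PNa*Nao + PCl*Cli)/(PK*Ki + PNa*Nai + PCl*Clo))
Numer = 17.684, Denom = 185.642
Vm = -62.84 mV


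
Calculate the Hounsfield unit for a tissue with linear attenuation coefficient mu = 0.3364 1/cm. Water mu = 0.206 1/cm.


HU = ((mu_tissue - mu_water) / mu_water) * 1000
HU = ((0.3364 - 0.206) / 0.206) * 1000
HU = 633


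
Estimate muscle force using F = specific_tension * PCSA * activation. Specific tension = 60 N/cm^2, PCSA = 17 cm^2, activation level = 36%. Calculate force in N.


F = sigma * PCSA * activation
F = 60 * 17 * 0.36
F = 367.2 N


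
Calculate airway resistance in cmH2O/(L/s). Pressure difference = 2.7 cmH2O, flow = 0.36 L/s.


R = dP / flow
R = 2.7 / 0.36
R = 7.5 cmH2O/(L/s)


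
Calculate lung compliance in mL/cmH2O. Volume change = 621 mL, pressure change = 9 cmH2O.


C = dV / dP
C = 621 / 9
C = 69 mL/cmH2O


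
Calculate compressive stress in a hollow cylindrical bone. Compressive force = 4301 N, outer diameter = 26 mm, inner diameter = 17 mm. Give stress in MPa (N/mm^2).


A = pi*(r_o^2 - r_i^2)
r_o = 13 mm, r_i = 8.5 mm
A = 303.949 mm^2
sigma = F/A = 4301 / 303.949
sigma = 14.15 MPa


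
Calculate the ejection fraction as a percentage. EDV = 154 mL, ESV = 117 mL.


SV = EDV - ESV = 154 - 117 = 37 mL
EF = SV/EDV * 100 = 37/154 * 100
EF = 24.03%


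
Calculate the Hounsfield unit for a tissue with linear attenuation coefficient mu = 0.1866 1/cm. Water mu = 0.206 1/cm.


HU = ((mu_tissue - mu_water) / mu_water) * 1000
HU = ((0.1866 - 0.206) / 0.206) * 1000
HU = -94.17


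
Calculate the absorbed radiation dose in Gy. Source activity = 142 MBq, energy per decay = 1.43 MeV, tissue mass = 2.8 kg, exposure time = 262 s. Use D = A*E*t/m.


A = 142 MBq = 1.4200e+08 Bq
E = 1.43 MeV = 2.29086e-13 J
D = A*E*t/m = 1.4200e+08*2.29086e-13*262/2.8
D = 0.003044 Gy


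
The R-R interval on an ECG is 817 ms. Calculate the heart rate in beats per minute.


HR = 60 / RR_interval(s)
RR = 817 ms = 0.817 s
HR = 60 / 0.817 = 73.44 bpm


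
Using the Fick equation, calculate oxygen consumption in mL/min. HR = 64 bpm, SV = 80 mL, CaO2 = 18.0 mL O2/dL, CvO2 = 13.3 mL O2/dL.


CO = HR*SV = 64*80/1000 = 5.12 L/min
a-v O2 diff = 18.0 - 13.3 = 4.7 mL/dL
VO2 = CO * (CaO2-CvO2) * 10 dL/L
VO2 = 5.12 * 4.7 * 10
VO2 = 240.6 mL/min


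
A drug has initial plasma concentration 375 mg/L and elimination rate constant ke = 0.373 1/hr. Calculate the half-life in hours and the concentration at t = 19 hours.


t_half = ln(2) / ke = 0.693147 / 0.373 = 1.858 hr
C(t) = C0 * exp(-ke*t) = 375 * exp(-0.373*19)
C(19) = 0.3135 mg/L


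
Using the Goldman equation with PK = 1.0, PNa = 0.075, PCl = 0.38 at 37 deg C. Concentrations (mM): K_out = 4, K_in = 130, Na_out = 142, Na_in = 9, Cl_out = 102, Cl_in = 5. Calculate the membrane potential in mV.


Vm = (RT/F)*ln((PK*Ko + PNa*Nao + PCl*Cli)/(PK*Ki + PNa*Nai + PCl*Clo))
Numer = 16.55, Denom = 169.435
Vm = -62.17 mV


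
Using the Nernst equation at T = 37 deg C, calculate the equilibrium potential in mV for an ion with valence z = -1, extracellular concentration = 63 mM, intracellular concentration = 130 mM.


E = (RT/(zF)) * ln(C_out/C_in)
T = 37 + 273.15 = 310.15 K
E = (8.314 * 310.15 / (-1 * 96485)) * ln(63/130)
E = 19.36 mV


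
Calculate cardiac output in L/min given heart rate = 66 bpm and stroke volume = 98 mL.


CO = HR * SV
CO = 66 * 98 / 1000
CO = 6.468 L/min


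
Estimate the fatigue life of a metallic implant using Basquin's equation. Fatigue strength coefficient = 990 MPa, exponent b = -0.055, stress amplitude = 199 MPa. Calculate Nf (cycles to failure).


sigma_a = sigma_f' * (2Nf)^b
2Nf = (sigma_a/sigma_f')^(1/b)
2Nf = (199/990)^(1/-0.055)
2Nf = 4.6640778e+12
Nf = 2.3320e+12


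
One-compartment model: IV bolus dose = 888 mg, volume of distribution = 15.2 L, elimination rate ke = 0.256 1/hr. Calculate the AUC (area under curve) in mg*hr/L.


C0 = Dose/Vd = 888/15.2 = 58.4211 mg/L
AUC = C0/ke = 58.4211/0.256
AUC = 228.2 mg*hr/L


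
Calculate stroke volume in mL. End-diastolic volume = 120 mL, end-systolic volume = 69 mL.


SV = EDV - ESV
SV = 120 - 69
SV = 51 mL


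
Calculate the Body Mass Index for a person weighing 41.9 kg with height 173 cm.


BMI = weight / height^2
height = 173 cm = 1.73 m
BMI = 41.9 / 1.73^2
BMI = 14 kg/m^2


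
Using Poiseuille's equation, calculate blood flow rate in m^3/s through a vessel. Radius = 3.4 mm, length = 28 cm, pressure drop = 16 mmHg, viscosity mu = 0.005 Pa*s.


Q = pi*r^4*dP / (8*mu*L)
r = 0.0034 m, L = 0.28 m
dP = 16 mmHg = 2133.152 Pa
Q = 7.9959e-05 m^3/s


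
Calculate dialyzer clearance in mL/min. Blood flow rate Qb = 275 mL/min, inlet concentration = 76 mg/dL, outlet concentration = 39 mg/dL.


K = Qb * (Cb_in - Cb_out) / Cb_in
K = 275 * (76 - 39) / 76
K = 133.9 mL/min


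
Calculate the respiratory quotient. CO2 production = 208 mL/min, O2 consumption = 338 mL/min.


RQ = VCO2 / VO2
RQ = 208 / 338
RQ = 0.6154


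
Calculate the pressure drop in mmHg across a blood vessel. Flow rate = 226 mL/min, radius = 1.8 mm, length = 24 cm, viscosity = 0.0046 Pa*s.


dP = 8*mu*L*Q / (pi*r^4)
Q = 226 mL/min = 3.76667e-06 m^3/s
dP = 1008.73 Pa = 1008.73 / 133.322 mmHg = 7.566 mmHg


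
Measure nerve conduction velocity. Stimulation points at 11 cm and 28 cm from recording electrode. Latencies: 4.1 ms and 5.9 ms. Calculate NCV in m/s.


Distance = (28 - 11) / 100 = 0.17 m
dt = (5.9 - 4.1) / 1000 = 0.0018 s
NCV = dist / dt = 94.44 m/s


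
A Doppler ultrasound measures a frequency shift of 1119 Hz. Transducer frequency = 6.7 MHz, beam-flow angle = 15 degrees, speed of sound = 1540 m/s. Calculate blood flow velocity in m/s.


v = fd * c / (2 * f0 * cos(theta))
v = 1119 * 1540 / (2 * 6.7000e+06 * cos(15))
v = 0.1331 m/s


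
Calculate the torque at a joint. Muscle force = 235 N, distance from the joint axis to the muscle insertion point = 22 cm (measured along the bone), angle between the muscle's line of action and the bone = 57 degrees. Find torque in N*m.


Torque = F * d * sin(theta)   (moment arm = d*sin(theta))
d = 22 cm = 0.22 m
Torque = 235 * 0.22 * sin(57)
Torque = 43.36 N*m


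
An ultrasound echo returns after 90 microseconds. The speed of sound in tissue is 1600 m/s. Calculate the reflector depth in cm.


depth = c * t / 2
t = 90 us = 9.0000e-05 s
depth = 1600 * 9.0000e-05 / 2
depth = 0.072 m = 7.2 cm


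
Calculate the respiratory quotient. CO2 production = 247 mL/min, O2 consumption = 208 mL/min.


RQ = VCO2 / VO2
RQ = 247 / 208
RQ = 1.188


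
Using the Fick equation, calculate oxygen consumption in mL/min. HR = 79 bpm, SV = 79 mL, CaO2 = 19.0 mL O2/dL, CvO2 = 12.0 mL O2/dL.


CO = HR*SV = 79*79/1000 = 6.241 L/min
a-v O2 diff = 19.0 - 12.0 = 7 mL/dL
VO2 = CO * (CaO2-CvO2) * 10 dL/L
VO2 = 6.241 * 7 * 10
VO2 = 436.9 mL/min


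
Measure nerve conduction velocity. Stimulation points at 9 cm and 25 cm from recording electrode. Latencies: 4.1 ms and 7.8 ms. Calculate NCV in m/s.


Distance = (25 - 9) / 100 = 0.16 m
dt = (7.8 - 4.1) / 1000 = 0.0037 s
NCV = dist / dt = 43.24 m/s


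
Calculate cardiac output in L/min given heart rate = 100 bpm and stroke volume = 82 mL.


CO = HR * SV
CO = 100 * 82 / 1000
CO = 8.2 L/min


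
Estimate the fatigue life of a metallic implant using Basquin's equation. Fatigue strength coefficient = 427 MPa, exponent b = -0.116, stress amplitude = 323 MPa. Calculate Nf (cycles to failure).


sigma_a = sigma_f' * (2Nf)^b
2Nf = (sigma_a/sigma_f')^(1/b)
2Nf = (323/427)^(1/-0.116)
2Nf = 11.092927
Nf = 5.546


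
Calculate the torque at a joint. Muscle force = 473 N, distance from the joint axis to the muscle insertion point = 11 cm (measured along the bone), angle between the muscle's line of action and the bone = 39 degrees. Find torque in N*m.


Torque = F * d * sin(theta)   (moment arm = d*sin(theta))
d = 11 cm = 0.11 m
Torque = 473 * 0.11 * sin(39)
Torque = 32.74 N*m


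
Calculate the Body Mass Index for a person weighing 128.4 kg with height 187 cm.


BMI = weight / height^2
height = 187 cm = 1.87 m
BMI = 128.4 / 1.87^2
BMI = 36.72 kg/m^2


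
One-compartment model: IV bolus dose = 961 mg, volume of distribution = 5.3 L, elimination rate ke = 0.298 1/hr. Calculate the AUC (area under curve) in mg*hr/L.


C0 = Dose/Vd = 961/5.3 = 181.321 mg/L
AUC = C0/ke = 181.321/0.298
AUC = 608.5 mg*hr/L


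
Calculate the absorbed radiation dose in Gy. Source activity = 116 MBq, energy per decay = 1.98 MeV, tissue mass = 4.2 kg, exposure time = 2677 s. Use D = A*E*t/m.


A = 116 MBq = 1.1600e+08 Bq
E = 1.98 MeV = 3.17196e-13 J
D = A*E*t/m = 1.1600e+08*3.17196e-13*2677/4.2
D = 0.02345 Gy


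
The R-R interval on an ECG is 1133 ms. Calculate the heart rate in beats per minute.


HR = 60 / RR_interval(s)
RR = 1133 ms = 1.133 s
HR = 60 / 1.133 = 52.96 bpm


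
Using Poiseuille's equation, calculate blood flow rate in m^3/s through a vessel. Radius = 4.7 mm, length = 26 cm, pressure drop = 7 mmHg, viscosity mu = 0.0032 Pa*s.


Q = pi*r^4*dP / (8*mu*L)
r = 0.0047 m, L = 0.26 m
dP = 7 mmHg = 933.254 Pa
Q = 2.1495e-04 m^3/s


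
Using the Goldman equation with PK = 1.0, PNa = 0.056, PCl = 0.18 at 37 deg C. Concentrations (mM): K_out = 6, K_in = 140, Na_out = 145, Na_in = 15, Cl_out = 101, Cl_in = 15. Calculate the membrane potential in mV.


Vm = (RT/F)*ln((PK*Ko + PNa*Nao + PCl*Cli)/(PK*Ki + PNa*Nai + PCl*Clo))
Numer = 16.82, Denom = 159.02
Vm = -60.04 mV


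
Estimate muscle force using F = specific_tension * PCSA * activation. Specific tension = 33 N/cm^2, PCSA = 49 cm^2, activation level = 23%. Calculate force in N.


F = sigma * PCSA * activation
F = 33 * 49 * 0.23
F = 371.9 N


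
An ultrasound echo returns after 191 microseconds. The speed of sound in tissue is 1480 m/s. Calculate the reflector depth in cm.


depth = c * t / 2
t = 191 us = 1.9100e-04 s
depth = 1480 * 1.9100e-04 / 2
depth = 0.14134 m = 14.134 cm


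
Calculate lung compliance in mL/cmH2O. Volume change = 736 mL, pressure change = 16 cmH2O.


C = dV / dP
C = 736 / 16
C = 46 mL/cmH2O


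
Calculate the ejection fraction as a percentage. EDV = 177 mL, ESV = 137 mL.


SV = EDV - ESV = 177 - 137 = 40 mL
EF = SV/EDV * 100 = 40/177 * 100
EF = 22.6%


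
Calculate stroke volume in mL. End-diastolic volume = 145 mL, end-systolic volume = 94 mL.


SV = EDV - ESV
SV = 145 - 94
SV = 51 mL


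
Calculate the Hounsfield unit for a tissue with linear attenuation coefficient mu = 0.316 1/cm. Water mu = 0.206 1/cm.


HU = ((mu_tissue - mu_water) / mu_water) * 1000
HU = ((0.316 - 0.206) / 0.206) * 1000
HU = 534


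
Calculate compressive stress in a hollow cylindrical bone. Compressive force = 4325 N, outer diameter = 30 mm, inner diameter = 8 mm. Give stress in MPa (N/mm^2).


A = pi*(r_o^2 - r_i^2)
r_o = 15 mm, r_i = 4 mm
A = 656.593 mm^2
sigma = F/A = 4325 / 656.593
sigma = 6.587 MPa


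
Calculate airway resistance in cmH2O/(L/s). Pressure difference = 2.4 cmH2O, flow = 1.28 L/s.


R = dP / flow
R = 2.4 / 1.28
R = 1.875 cmH2O/(L/s)


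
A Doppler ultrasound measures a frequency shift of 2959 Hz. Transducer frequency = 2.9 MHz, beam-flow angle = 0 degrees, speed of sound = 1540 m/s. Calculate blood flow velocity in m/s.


v = fd * c / (2 * f0 * cos(theta))
v = 2959 * 1540 / (2 * 2.9000e+06 * cos(0))
v = 0.7857 m/s


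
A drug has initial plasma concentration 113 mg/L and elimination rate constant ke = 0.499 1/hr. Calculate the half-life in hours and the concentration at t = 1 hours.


t_half = ln(2) / ke = 0.693147 / 0.499 = 1.389 hr
C(t) = C0 * exp(-ke*t) = 113 * exp(-0.499*1)
C(1) = 68.61 mg/L


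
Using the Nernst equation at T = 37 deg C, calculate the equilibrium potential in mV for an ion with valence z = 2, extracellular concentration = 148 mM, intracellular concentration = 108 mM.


E = (RT/(zF)) * ln(C_out/C_in)
T = 37 + 273.15 = 310.15 K
E = (8.314 * 310.15 / (2 * 96485)) * ln(148/108)
E = 4.21 mV


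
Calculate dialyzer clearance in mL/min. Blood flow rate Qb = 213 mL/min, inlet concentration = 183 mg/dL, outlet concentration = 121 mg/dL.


K = Qb * (Cb_in - Cb_out) / Cb_in
K = 213 * (183 - 121) / 183
K = 72.16 mL/min


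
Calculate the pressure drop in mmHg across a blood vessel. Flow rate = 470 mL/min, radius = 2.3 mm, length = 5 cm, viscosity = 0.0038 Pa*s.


dP = 8*mu*L*Q / (pi*r^4)
Q = 470 mL/min = 7.83333e-06 m^3/s
dP = 135.434 Pa = 135.434 / 133.322 mmHg = 1.016 mmHg


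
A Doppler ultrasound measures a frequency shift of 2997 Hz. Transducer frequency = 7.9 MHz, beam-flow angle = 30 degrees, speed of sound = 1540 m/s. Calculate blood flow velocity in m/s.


v = fd * c / (2 * f0 * cos(theta))
v = 2997 * 1540 / (2 * 7.9000e+06 * cos(30))
v = 0.3373 m/s


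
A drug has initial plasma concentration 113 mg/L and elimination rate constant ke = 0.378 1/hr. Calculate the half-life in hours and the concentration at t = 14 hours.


t_half = ln(2) / ke = 0.693147 / 0.378 = 1.834 hr
C(t) = C0 * exp(-ke*t) = 113 * exp(-0.378*14)
C(14) = 0.5686 mg/L


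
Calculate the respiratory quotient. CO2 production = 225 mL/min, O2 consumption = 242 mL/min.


RQ = VCO2 / VO2
RQ = 225 / 242
RQ = 0.9298


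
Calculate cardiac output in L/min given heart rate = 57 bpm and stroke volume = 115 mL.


CO = HR * SV
CO = 57 * 115 / 1000
CO = 6.555 L/min


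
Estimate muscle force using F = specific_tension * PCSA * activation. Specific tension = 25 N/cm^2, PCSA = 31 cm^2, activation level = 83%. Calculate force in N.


F = sigma * PCSA * activation
F = 25 * 31 * 0.83
F = 643.2 N


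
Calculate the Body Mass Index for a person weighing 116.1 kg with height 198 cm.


BMI = weight / height^2
height = 198 cm = 1.98 m
BMI = 116.1 / 1.98^2
BMI = 29.61 kg/m^2


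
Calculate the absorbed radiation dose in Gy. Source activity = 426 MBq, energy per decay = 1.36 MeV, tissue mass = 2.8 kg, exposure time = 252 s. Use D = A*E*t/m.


A = 426 MBq = 4.2600e+08 Bq
E = 1.36 MeV = 2.17872e-13 J
D = A*E*t/m = 4.2600e+08*2.17872e-13*252/2.8
D = 0.008353 Gy


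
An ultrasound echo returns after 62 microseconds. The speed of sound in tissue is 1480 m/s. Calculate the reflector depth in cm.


depth = c * t / 2
t = 62 us = 6.2000e-05 s
depth = 1480 * 6.2000e-05 / 2
depth = 0.04588 m = 4.588 cm


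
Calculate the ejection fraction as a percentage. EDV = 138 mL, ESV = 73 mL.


SV = EDV - ESV = 138 - 73 = 65 mL
EF = SV/EDV * 100 = 65/138 * 100
EF = 47.1%


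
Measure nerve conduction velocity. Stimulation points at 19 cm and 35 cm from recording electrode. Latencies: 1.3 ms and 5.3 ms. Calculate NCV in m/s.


Distance = (35 - 19) / 100 = 0.16 m
dt = (5.3 - 1.3) / 1000 = 0.004 s
NCV = dist / dt = 40 m/s


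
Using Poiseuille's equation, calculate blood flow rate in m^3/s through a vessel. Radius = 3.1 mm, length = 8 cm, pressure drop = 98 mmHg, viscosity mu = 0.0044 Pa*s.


Q = pi*r^4*dP / (8*mu*L)
r = 0.0031 m, L = 0.08 m
dP = 98 mmHg = 13065.556 Pa
Q = 0.001346 m^3/s


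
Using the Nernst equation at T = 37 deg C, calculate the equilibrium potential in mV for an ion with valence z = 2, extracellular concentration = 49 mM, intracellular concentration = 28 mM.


E = (RT/(zF)) * ln(C_out/C_in)
T = 37 + 273.15 = 310.15 K
E = (8.314 * 310.15 / (2 * 96485)) * ln(49/28)
E = 7.478 mV


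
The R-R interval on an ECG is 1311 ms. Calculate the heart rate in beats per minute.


HR = 60 / RR_interval(s)
RR = 1311 ms = 1.311 s
HR = 60 / 1.311 = 45.77 bpm


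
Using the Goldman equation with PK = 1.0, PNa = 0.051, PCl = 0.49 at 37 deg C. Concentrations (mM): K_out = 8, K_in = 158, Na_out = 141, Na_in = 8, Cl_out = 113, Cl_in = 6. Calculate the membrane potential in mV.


Vm = (RT/F)*ln((PK*Ko + PNa*Nao + PCl*Cli)/(PK*Ki + PNa*Nai + PCl*Clo))
Numer = 18.131, Denom = 213.778
Vm = -65.94 mV


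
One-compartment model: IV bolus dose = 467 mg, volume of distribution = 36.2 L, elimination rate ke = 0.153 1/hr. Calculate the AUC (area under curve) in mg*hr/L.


C0 = Dose/Vd = 467/36.2 = 12.9006 mg/L
AUC = C0/ke = 12.9006/0.153
AUC = 84.32 mg*hr/L


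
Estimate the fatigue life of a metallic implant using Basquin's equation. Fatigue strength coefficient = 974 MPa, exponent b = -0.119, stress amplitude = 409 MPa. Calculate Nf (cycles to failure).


sigma_a = sigma_f' * (2Nf)^b
2Nf = (sigma_a/sigma_f')^(1/b)
2Nf = (409/974)^(1/-0.119)
2Nf = 1467.865
Nf = 733.9


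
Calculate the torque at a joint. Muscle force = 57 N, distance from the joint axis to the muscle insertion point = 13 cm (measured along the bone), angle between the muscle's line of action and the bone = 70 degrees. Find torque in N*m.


Torque = F * d * sin(theta)   (moment arm = d*sin(theta))
d = 13 cm = 0.13 m
Torque = 57 * 0.13 * sin(70)
Torque = 6.963 N*m


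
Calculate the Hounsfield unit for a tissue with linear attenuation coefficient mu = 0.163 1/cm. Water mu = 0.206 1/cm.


HU = ((mu_tissue - mu_water) / mu_water) * 1000
HU = ((0.163 - 0.206) / 0.206) * 1000
HU = -208.7


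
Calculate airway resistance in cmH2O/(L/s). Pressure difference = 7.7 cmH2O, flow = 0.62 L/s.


R = dP / flow
R = 7.7 / 0.62
R = 12.42 cmH2O/(L/s)


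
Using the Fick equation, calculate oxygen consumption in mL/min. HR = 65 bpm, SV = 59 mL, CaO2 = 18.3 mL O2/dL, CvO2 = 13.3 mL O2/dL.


CO = HR*SV = 65*59/1000 = 3.835 L/min
a-v O2 diff = 18.3 - 13.3 = 5 mL/dL
VO2 = CO * (CaO2-CvO2) * 10 dL/L
VO2 = 3.835 * 5 * 10
VO2 = 191.8 mL/min


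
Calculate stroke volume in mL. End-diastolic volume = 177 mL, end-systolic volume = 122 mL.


SV = EDV - ESV
SV = 177 - 122
SV = 55 mL


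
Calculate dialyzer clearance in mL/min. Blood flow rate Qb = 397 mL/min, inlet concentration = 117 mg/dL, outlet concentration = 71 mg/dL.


K = Qb * (Cb_in - Cb_out) / Cb_in
K = 397 * (117 - 71) / 117
K = 156.1 mL/min


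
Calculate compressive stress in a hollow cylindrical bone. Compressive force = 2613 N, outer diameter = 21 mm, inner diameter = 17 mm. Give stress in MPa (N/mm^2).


A = pi*(r_o^2 - r_i^2)
r_o = 10.5 mm, r_i = 8.5 mm
A = 119.381 mm^2
sigma = F/A = 2613 / 119.381
sigma = 21.89 MPa


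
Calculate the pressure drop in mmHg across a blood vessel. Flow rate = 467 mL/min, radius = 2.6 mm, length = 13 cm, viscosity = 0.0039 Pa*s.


dP = 8*mu*L*Q / (pi*r^4)
Q = 467 mL/min = 7.78333e-06 m^3/s
dP = 219.897 Pa = 219.897 / 133.322 mmHg = 1.649 mmHg


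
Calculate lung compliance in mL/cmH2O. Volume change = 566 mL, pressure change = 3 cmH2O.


C = dV / dP
C = 566 / 3
C = 188.7 mL/cmH2O


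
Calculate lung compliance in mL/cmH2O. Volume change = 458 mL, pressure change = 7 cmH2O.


C = dV / dP
C = 458 / 7
C = 65.43 mL/cmH2O


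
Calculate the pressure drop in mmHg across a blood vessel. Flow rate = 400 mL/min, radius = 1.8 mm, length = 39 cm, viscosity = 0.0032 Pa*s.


dP = 8*mu*L*Q / (pi*r^4)
Q = 400 mL/min = 6.66667e-06 m^3/s
dP = 2018.24 Pa = 2018.24 / 133.322 mmHg = 15.14 mmHg


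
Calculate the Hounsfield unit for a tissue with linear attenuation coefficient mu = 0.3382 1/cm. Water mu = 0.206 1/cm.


HU = ((mu_tissue - mu_water) / mu_water) * 1000
HU = ((0.3382 - 0.206) / 0.206) * 1000
HU = 641.7


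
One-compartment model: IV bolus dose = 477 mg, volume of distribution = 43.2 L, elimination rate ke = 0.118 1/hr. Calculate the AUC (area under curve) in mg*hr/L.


C0 = Dose/Vd = 477/43.2 = 11.0417 mg/L
AUC = C0/ke = 11.0417/0.118
AUC = 93.57 mg*hr/L


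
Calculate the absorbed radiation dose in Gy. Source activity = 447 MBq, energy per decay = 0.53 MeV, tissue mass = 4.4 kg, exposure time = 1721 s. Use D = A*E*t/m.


A = 447 MBq = 4.4700e+08 Bq
E = 0.53 MeV = 8.4906e-14 J
D = A*E*t/m = 4.4700e+08*8.4906e-14*1721/4.4
D = 0.01484 Gy


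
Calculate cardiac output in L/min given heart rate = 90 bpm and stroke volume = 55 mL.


CO = HR * SV
CO = 90 * 55 / 1000
CO = 4.95 L/min


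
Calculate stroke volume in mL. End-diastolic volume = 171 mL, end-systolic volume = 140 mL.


SV = EDV - ESV
SV = 171 - 140
SV = 31 mL


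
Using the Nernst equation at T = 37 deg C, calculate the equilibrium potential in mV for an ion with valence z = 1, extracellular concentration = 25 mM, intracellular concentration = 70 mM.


E = (RT/(zF)) * ln(C_out/C_in)
T = 37 + 273.15 = 310.15 K
E = (8.314 * 310.15 / (1 * 96485)) * ln(25/70)
E = -27.52 mV


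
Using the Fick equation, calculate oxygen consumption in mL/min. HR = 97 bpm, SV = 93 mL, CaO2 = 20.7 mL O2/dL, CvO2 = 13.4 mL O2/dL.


CO = HR*SV = 97*93/1000 = 9.021 L/min
a-v O2 diff = 20.7 - 13.4 = 7.3 mL/dL
VO2 = CO * (CaO2-CvO2) * 10 dL/L
VO2 = 9.021 * 7.3 * 10
VO2 = 658.5 mL/min


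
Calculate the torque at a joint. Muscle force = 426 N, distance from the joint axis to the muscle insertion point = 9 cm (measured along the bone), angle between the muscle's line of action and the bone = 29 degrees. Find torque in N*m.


Torque = F * d * sin(theta)   (moment arm = d*sin(theta))
d = 9 cm = 0.09 m
Torque = 426 * 0.09 * sin(29)
Torque = 18.59 N*m


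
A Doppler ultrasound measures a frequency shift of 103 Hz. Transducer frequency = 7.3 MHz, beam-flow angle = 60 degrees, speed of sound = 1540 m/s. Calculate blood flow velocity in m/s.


v = fd * c / (2 * f0 * cos(theta))
v = 103 * 1540 / (2 * 7.3000e+06 * cos(60))
v = 0.02173 m/s


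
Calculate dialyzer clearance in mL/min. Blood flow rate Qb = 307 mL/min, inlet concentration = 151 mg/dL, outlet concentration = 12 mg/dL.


K = Qb * (Cb_in - Cb_out) / Cb_in
K = 307 * (151 - 12) / 151
K = 282.6 mL/min


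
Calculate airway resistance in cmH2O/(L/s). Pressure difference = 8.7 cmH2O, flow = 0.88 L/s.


R = dP / flow
R = 8.7 / 0.88
R = 9.886 cmH2O/(L/s)


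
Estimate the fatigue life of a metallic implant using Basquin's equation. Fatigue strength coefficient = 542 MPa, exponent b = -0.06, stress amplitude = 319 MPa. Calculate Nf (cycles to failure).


sigma_a = sigma_f' * (2Nf)^b
2Nf = (sigma_a/sigma_f')^(1/b)
2Nf = (319/542)^(1/-0.06)
2Nf = 6867.6801
Nf = 3434


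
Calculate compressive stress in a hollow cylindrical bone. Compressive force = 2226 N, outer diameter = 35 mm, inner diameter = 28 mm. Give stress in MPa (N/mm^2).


A = pi*(r_o^2 - r_i^2)
r_o = 17.5 mm, r_i = 14 mm
A = 346.361 mm^2
sigma = F/A = 2226 / 346.361
sigma = 6.427 MPa


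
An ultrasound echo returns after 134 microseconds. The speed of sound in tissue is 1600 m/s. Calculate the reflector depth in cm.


depth = c * t / 2
t = 134 us = 1.3400e-04 s
depth = 1600 * 1.3400e-04 / 2
depth = 0.1072 m = 10.72 cm


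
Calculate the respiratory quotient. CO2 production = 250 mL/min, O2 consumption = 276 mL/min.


RQ = VCO2 / VO2
RQ = 250 / 276
RQ = 0.9058


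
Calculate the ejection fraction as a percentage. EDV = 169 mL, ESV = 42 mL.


SV = EDV - ESV = 169 - 42 = 127 mL
EF = SV/EDV * 100 = 127/169 * 100
EF = 75.15%


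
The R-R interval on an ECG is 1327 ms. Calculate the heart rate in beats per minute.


HR = 60 / RR_interval(s)
RR = 1327 ms = 1.327 s
HR = 60 / 1.327 = 45.21 bpm


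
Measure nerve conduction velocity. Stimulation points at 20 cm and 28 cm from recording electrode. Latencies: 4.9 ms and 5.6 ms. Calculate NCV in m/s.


Distance = (28 - 20) / 100 = 0.08 m
dt = (5.6 - 4.9) / 1000 = 7.0000e-04 s
NCV = dist / dt = 114.3 m/s


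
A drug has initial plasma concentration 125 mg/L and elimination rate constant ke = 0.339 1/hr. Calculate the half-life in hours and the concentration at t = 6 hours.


t_half = ln(2) / ke = 0.693147 / 0.339 = 2.045 hr
C(t) = C0 * exp(-ke*t) = 125 * exp(-0.339*6)
C(6) = 16.35 mg/L


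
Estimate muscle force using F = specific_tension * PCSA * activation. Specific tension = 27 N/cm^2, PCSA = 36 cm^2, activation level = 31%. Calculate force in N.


F = sigma * PCSA * activation
F = 27 * 36 * 0.31
F = 301.3 N


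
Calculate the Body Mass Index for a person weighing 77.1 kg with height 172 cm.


BMI = weight / height^2
height = 172 cm = 1.72 m
BMI = 77.1 / 1.72^2
BMI = 26.06 kg/m^2


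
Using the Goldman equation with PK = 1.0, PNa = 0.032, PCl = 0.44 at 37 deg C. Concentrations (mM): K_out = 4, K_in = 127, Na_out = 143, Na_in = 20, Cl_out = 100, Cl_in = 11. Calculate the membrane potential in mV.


Vm = (RT/F)*ln((PK*Ko + PNa*Nao + PCl*Cli)/(PK*Ki + PNa*Nai + PCl*Clo))
Numer = 13.416, Denom = 171.64
Vm = -68.12 mV


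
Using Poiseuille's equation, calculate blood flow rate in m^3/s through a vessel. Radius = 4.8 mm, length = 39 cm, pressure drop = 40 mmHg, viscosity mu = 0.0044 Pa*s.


Q = pi*r^4*dP / (8*mu*L)
r = 0.0048 m, L = 0.39 m
dP = 40 mmHg = 5332.88 Pa
Q = 6.4784e-04 m^3/s


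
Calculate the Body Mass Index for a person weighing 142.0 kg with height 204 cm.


BMI = weight / height^2
height = 204 cm = 2.04 m
BMI = 142.0 / 2.04^2
BMI = 34.12 kg/m^2


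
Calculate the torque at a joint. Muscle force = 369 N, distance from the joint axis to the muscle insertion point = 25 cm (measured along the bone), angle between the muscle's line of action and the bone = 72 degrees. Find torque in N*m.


Torque = F * d * sin(theta)   (moment arm = d*sin(theta))
d = 25 cm = 0.25 m
Torque = 369 * 0.25 * sin(72)
Torque = 87.73 N*m


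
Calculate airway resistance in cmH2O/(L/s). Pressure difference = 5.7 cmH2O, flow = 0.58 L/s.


R = dP / flow
R = 5.7 / 0.58
R = 9.828 cmH2O/(L/s)


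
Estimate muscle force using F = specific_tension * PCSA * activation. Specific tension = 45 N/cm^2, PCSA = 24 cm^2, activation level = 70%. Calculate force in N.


F = sigma * PCSA * activation
F = 45 * 24 * 0.7
F = 756 N


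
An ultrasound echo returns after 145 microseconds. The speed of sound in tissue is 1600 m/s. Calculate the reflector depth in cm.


depth = c * t / 2
t = 145 us = 1.4500e-04 s
depth = 1600 * 1.4500e-04 / 2
depth = 0.116 m = 11.6 cm


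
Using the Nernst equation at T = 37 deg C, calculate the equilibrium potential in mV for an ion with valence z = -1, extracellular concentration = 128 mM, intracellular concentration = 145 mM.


E = (RT/(zF)) * ln(C_out/C_in)
T = 37 + 273.15 = 310.15 K
E = (8.314 * 310.15 / (-1 * 96485)) * ln(128/145)
E = 3.333 mV


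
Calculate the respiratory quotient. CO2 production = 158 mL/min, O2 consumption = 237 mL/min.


RQ = VCO2 / VO2
RQ = 158 / 237
RQ = 0.6667


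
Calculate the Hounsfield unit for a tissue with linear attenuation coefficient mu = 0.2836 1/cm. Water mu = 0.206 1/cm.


HU = ((mu_tissue - mu_water) / mu_water) * 1000
HU = ((0.2836 - 0.206) / 0.206) * 1000
HU = 376.7


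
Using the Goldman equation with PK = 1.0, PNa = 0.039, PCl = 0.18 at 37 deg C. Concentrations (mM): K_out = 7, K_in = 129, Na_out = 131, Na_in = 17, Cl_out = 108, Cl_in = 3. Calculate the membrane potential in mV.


Vm = (RT/F)*ln((PK*Ko + PNa*Nao + PCl*Cli)/(PK*Ki + PNa*Nai + PCl*Clo))
Numer = 12.649, Denom = 149.103
Vm = -65.93 mV


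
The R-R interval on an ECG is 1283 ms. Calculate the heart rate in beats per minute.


HR = 60 / RR_interval(s)
RR = 1283 ms = 1.283 s
HR = 60 / 1.283 = 46.77 bpm


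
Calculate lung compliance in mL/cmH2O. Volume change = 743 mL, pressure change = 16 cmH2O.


C = dV / dP
C = 743 / 16
C = 46.44 mL/cmH2O


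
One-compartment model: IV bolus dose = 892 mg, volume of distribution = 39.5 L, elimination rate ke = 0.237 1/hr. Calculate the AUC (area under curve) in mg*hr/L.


C0 = Dose/Vd = 892/39.5 = 22.5823 mg/L
AUC = C0/ke = 22.5823/0.237
AUC = 95.28 mg*hr/L
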